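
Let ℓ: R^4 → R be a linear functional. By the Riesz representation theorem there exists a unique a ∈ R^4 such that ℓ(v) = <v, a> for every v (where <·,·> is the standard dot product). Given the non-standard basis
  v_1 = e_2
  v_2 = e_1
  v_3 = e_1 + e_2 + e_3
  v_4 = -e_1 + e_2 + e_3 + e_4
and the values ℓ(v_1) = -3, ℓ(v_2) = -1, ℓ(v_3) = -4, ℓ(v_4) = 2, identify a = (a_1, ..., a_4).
a = (-1, -3, 0, 4)

Write a = (a_1, ..., a_4) in the standard basis. For each basis vector v_i, ℓ(v_i) = <v_i, a> is a linear equation in the a_j's. Collect the n equations into a matrix system V a = ℓ, where row i of V is v_i (expressed in the standard basis). Since V is invertible (lower-triangular with 1s on the diagonal, up to permutation), solve by back-substitution:
  V =
[[0, 1, 0, 0],
 [1, 0, 0, 0],
 [1, 1, 1, 0],
 [-1, 1, 1, 1]]
  V a = (-3, -1, -4, 2)
Solving gives a = (-1, -3, 0, 4).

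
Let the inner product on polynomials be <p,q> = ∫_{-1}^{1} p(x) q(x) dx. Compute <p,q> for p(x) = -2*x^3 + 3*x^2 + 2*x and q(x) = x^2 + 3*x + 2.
<p,q> = 34/5

Expand the product: p(x)·q(x) = -2*x^5 - 3*x^4 + 7*x^3 + 12*x^2 + 4*x.
∫_{-1}^{1} of each monomial x^k gives [2/(k+1) if k even, 0 if k odd]. Integrating term-by-term (or equivalently evaluating the antiderivative F(x) = -x^6/3 - 3*x^5/5 + 7*x^4/4 + 4*x^3 + 2*x^2 at the endpoints):
  F(1) − F(−1) = 409/60 − (1/60) = 34/5.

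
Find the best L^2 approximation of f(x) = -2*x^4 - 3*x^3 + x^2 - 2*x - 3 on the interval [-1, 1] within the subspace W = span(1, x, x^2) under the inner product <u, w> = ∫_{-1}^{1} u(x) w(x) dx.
g(x) = -5*x^2/7 - 19*x/5 - 99/35

The best approximation g ∈ W is the orthogonal projection of f onto W. Writing g = a_0 + a_1 x + a_2 x^2, the coefficients solve the normal equations G · a = b where
  G_{ij} = <φ_i, φ_j> and b_i = <f, φ_i>, with φ_0 = 1, φ_1 = x, φ_2 = x^2.
G =
  [2, 0, 2/3]
  [0, 2/3, 0]
  [2/3, 0, 2/5],
b = (-92/15, -38/15, -76/35).
Solving gives a_0 = -99/35, a_1 = -19/5, a_2 = -5/7, so
  g(x) = -5*x^2/7 - 19*x/5 - 99/35.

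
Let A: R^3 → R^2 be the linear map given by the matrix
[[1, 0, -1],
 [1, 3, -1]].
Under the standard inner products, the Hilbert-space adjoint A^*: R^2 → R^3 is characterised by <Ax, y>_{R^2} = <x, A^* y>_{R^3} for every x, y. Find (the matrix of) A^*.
A^* = A^T =
[[1, 1],
 [0, 3],
 [-1, -1]]

For real matrices with standard dot products, the defining identity <Ax, y> = <x, A^* y> gives (Ax)^T y = x^T (A^*) y, i.e. x^T A^T y = x^T (A^*) y. Since this holds for all x, y, we must have A^* = A^T. Therefore
A^* =
[[1, 1],
 [0, 3],
 [-1, -1]].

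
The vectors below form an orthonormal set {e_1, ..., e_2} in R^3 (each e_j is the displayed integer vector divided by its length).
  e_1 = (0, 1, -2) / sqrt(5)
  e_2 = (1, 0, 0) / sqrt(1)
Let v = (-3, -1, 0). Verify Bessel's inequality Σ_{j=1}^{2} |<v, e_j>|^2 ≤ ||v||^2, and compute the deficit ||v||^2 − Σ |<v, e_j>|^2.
Σ |<v, e_j>|^2 = 46/5; ||v||^2 = 10; deficit = 4/5

Write each e_j = u_j / sqrt(<u_j, u_j>) where u_j is the displayed integer vector. Then <v, e_j> = <v, u_j> / sqrt(<u_j, u_j>), so |<v, e_j>|^2 = <v, u_j>^2 / <u_j, u_j>.
Coefficients: <v, e_1> = -1/sqrt(5), <v, e_2> = -3/sqrt(1).
Square and sum: Σ |<v, e_j>|^2 = 46/5.
Compute ||v||^2 = v·v = 10.
Deficit = 10 − 46/5 = 4/5 ≥ 0, confirming Bessel's inequality. (The deficit equals ||v − Σ <v,e_j> e_j||^2, the squared distance from v to span{e_j}.)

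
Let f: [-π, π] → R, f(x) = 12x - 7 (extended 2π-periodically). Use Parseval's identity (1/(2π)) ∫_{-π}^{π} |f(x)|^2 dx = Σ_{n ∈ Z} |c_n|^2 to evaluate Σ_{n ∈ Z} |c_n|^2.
Σ |c_n|^2 = 48π^2 + 49

Expand and integrate term by term over [-π, π]:
  ∫ (12x)^2 dx = 144·(2π^3/3); ∫ 2·12·(-7)·x dx = 0 (odd integrand); ∫ (-7)^2 dx = 49·2π.
So (1/(2π)) ∫_{-π}^{π} (12x - 7)^2 dx = 144π^2/3 + 49 = 48π^2 + 49.
Parseval ⇒ Σ |c_n|^2 = 48π^2 + 49.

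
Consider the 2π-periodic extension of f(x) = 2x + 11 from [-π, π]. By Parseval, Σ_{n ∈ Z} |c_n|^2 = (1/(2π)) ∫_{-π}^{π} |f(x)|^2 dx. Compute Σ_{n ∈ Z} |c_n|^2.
Σ |c_n|^2 = 4π^2/3 + 121

Expand and integrate term by term over [-π, π]:
  ∫ (2x)^2 dx = 4·(2π^3/3); ∫ 2·2·(11)·x dx = 0 (odd integrand); ∫ 11^2 dx = 121·2π.
So (1/(2π)) ∫_{-π}^{π} (2x + 11)^2 dx = 4π^2/3 + 121 = 4π^2/3 + 121.
Parseval ⇒ Σ |c_n|^2 = 4π^2/3 + 121.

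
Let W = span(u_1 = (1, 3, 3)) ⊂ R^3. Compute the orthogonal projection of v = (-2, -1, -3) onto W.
proj_W(v) = (-14/19, -42/19, -42/19)

Set up U = [u_1 | ... | u_1] ∈ R^(3×1). The projector onto W = col(U) is P = U (U^T U)^(-1) U^T.
Compute U^T U =
  [19],
and U^T v = (-14).
Solve U^T U · c = U^T v for the coefficients: c = (-14/19). The projection is proj_W(v) = U c.
Check: (v - proj_W(v)) · u_1 = 0  (should be 0).
Result: proj_W(v) = (-14/19, -42/19, -42/19).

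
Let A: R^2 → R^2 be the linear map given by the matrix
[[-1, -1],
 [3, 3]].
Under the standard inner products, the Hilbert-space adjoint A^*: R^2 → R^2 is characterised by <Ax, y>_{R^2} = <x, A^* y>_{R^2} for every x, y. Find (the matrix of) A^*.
A^* = A^T =
[[-1, 3],
 [-1, 3]]

For real matrices with standard dot products, the defining identity <Ax, y> = <x, A^* y> gives (Ax)^T y = x^T (A^*) y, i.e. x^T A^T y = x^T (A^*) y. Since this holds for all x, y, we must have A^* = A^T. Therefore
A^* =
[[-1, 3],
 [-1, 3]].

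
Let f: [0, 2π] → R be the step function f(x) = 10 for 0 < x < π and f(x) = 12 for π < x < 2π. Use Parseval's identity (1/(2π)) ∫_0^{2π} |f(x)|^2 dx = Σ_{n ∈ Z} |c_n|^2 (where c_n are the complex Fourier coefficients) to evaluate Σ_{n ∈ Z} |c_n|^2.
Σ |c_n|^2 = 122

Parseval equates the L^2 energy of f (normalised by 1/(2π)) with the ℓ^2 sum of its Fourier coefficients: (1/(2π)) ∫_0^{2π} |f|^2 = Σ |c_n|^2.
Compute the left side: (1/(2π)) [∫_0^π 10^2 dx + ∫_π^{2π} 12^2 dx] = (1/(2π)) · (100π + 144π) = (100 + 144)/2 = 122.
So Σ_{n ∈ Z} |c_n|^2 = 122.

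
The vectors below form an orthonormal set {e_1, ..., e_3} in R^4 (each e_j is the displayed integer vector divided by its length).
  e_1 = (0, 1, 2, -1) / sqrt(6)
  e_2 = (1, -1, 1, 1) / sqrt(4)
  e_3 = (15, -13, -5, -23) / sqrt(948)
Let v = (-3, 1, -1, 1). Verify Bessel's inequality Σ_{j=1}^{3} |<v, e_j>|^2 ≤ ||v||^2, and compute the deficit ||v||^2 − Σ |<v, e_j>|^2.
Σ |<v, e_j>|^2 = 850/79; ||v||^2 = 12; deficit = 98/79

Write each e_j = u_j / sqrt(<u_j, u_j>) where u_j is the displayed integer vector. Then <v, e_j> = <v, u_j> / sqrt(<u_j, u_j>), so |<v, e_j>|^2 = <v, u_j>^2 / <u_j, u_j>.
Coefficients: <v, e_1> = -2/sqrt(6), <v, e_2> = -4/sqrt(4), <v, e_3> = -76/sqrt(948).
Square and sum: Σ |<v, e_j>|^2 = 850/79.
Compute ||v||^2 = v·v = 12.
Deficit = 12 − 850/79 = 98/79 ≥ 0, confirming Bessel's inequality. (The deficit equals ||v − Σ <v,e_j> e_j||^2, the squared distance from v to span{e_j}.)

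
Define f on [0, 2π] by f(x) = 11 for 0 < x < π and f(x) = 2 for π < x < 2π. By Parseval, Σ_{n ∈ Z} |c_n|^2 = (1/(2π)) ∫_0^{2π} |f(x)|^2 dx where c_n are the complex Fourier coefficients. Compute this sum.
Σ |c_n|^2 = 125/2

Parseval equates the L^2 energy of f (normalised by 1/(2π)) with the ℓ^2 sum of its Fourier coefficients: (1/(2π)) ∫_0^{2π} |f|^2 = Σ |c_n|^2.
Compute the left side: (1/(2π)) [∫_0^π 11^2 dx + ∫_π^{2π} 2^2 dx] = (1/(2π)) · (121π + 4π) = (121 + 4)/2 = 125/2.
So Σ_{n ∈ Z} |c_n|^2 = 125/2.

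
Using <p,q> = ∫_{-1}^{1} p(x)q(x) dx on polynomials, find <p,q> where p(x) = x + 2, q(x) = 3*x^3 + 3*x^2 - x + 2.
<p,q> = 188/15

Expand the product: p(x)·q(x) = 3*x^4 + 9*x^3 + 5*x^2 + 4.
∫_{-1}^{1} of each monomial x^k gives [2/(k+1) if k even, 0 if k odd]. Integrating term-by-term (or equivalently evaluating the antiderivative F(x) = 3*x^5/5 + 9*x^4/4 + 5*x^3/3 + 4*x at the endpoints):
  F(1) − F(−1) = 511/60 − (-241/60) = 188/15.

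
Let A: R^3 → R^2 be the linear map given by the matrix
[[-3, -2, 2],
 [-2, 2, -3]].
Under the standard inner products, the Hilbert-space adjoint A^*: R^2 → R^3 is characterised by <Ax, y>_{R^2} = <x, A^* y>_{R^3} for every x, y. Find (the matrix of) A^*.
A^* = A^T =
[[-3, -2],
 [-2, 2],
 [2, -3]]

For real matrices with standard dot products, the defining identity <Ax, y> = <x, A^* y> gives (Ax)^T y = x^T (A^*) y, i.e. x^T A^T y = x^T (A^*) y. Since this holds for all x, y, we must have A^* = A^T. Therefore
A^* =
[[-3, -2],
 [-2, 2],
 [2, -3]].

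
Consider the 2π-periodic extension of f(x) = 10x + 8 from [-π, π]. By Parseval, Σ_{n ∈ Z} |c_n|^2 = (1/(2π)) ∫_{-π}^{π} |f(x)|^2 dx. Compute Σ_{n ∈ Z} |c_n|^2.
Σ |c_n|^2 = 100π^2/3 + 64

Expand and integrate term by term over [-π, π]:
  ∫ (10x)^2 dx = 100·(2π^3/3); ∫ 2·10·(8)·x dx = 0 (odd integrand); ∫ 8^2 dx = 64·2π.
So (1/(2π)) ∫_{-π}^{π} (10x + 8)^2 dx = 100π^2/3 + 64 = 100π^2/3 + 64.
Parseval ⇒ Σ |c_n|^2 = 100π^2/3 + 64.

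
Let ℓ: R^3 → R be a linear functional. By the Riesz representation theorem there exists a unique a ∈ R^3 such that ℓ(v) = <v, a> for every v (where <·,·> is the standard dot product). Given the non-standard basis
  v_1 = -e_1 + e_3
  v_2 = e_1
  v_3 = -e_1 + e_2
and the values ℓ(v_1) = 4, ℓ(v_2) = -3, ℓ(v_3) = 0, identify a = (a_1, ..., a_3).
a = (-3, -3, 1)

Write a = (a_1, ..., a_3) in the standard basis. For each basis vector v_i, ℓ(v_i) = <v_i, a> is a linear equation in the a_j's. Collect the n equations into a matrix system V a = ℓ, where row i of V is v_i (expressed in the standard basis). Since V is invertible (lower-triangular with 1s on the diagonal, up to permutation), solve by back-substitution:
  V =
[[-1, 0, 1],
 [1, 0, 0],
 [-1, 1, 0]]
  V a = (4, -3, 0)
Solving gives a = (-3, -3, 1).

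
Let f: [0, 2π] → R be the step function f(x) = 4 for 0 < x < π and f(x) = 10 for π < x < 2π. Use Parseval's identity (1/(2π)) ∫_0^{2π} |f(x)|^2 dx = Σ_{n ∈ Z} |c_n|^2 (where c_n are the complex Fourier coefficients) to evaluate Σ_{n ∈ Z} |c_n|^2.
Σ |c_n|^2 = 58

Parseval equates the L^2 energy of f (normalised by 1/(2π)) with the ℓ^2 sum of its Fourier coefficients: (1/(2π)) ∫_0^{2π} |f|^2 = Σ |c_n|^2.
Compute the left side: (1/(2π)) [∫_0^π 4^2 dx + ∫_π^{2π} 10^2 dx] = (1/(2π)) · (16π + 100π) = (16 + 100)/2 = 58.
So Σ_{n ∈ Z} |c_n|^2 = 58.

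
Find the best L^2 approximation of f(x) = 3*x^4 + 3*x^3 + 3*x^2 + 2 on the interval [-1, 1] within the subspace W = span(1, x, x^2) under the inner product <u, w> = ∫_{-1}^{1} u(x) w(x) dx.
g(x) = 39*x^2/7 + 9*x/5 + 61/35

The best approximation g ∈ W is the orthogonal projection of f onto W. Writing g = a_0 + a_1 x + a_2 x^2, the coefficients solve the normal equations G · a = b where
  G_{ij} = <φ_i, φ_j> and b_i = <f, φ_i>, with φ_0 = 1, φ_1 = x, φ_2 = x^2.
G =
  [2, 0, 2/3]
  [0, 2/3, 0]
  [2/3, 0, 2/5],
b = (36/5, 6/5, 356/105).
Solving gives a_0 = 61/35, a_1 = 9/5, a_2 = 39/7, so
  g(x) = 39*x^2/7 + 9*x/5 + 61/35.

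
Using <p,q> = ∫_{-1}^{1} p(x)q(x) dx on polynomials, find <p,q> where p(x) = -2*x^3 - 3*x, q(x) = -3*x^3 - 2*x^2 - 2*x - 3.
<p,q> = 382/35

Expand the product: p(x)·q(x) = 6*x^6 + 4*x^5 + 13*x^4 + 12*x^3 + 6*x^2 + 9*x.
∫_{-1}^{1} of each monomial x^k gives [2/(k+1) if k even, 0 if k odd]. Integrating term-by-term (or equivalently evaluating the antiderivative F(x) = 6*x^7/7 + 2*x^6/3 + 13*x^5/5 + 3*x^4 + 2*x^3 + 9*x^2/2 at the endpoints):
  F(1) − F(−1) = 2861/210 − (569/210) = 382/35.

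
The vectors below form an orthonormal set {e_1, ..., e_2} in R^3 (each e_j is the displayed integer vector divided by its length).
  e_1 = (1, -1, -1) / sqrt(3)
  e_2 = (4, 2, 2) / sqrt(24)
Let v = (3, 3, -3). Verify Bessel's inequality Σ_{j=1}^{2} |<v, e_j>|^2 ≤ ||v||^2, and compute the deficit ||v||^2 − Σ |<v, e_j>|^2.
Σ |<v, e_j>|^2 = 9; ||v||^2 = 27; deficit = 18

Write each e_j = u_j / sqrt(<u_j, u_j>) where u_j is the displayed integer vector. Then <v, e_j> = <v, u_j> / sqrt(<u_j, u_j>), so |<v, e_j>|^2 = <v, u_j>^2 / <u_j, u_j>.
Coefficients: <v, e_1> = 3/sqrt(3), <v, e_2> = 12/sqrt(24).
Square and sum: Σ |<v, e_j>|^2 = 9.
Compute ||v||^2 = v·v = 27.
Deficit = 27 − 9 = 18 ≥ 0, confirming Bessel's inequality. (The deficit equals ||v − Σ <v,e_j> e_j||^2, the squared distance from v to span{e_j}.)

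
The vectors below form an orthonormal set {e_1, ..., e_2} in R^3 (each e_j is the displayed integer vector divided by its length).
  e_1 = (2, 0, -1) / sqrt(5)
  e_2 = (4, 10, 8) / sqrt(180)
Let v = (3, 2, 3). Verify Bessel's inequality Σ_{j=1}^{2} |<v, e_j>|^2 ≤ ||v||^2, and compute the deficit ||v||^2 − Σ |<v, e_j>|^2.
Σ |<v, e_j>|^2 = 173/9; ||v||^2 = 22; deficit = 25/9

Write each e_j = u_j / sqrt(<u_j, u_j>) where u_j is the displayed integer vector. Then <v, e_j> = <v, u_j> / sqrt(<u_j, u_j>), so |<v, e_j>|^2 = <v, u_j>^2 / <u_j, u_j>.
Coefficients: <v, e_1> = 3/sqrt(5), <v, e_2> = 56/sqrt(180).
Square and sum: Σ |<v, e_j>|^2 = 173/9.
Compute ||v||^2 = v·v = 22.
Deficit = 22 − 173/9 = 25/9 ≥ 0, confirming Bessel's inequality. (The deficit equals ||v − Σ <v,e_j> e_j||^2, the squared distance from v to span{e_j}.)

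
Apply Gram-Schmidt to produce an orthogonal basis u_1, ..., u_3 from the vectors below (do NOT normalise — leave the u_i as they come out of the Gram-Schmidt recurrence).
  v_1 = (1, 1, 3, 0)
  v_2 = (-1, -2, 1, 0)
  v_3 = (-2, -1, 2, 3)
Orthogonal basis:
  u_1 = (1, 1, 3, 0)
  u_2 = (-1, -2, 1, 0)
  u_3 = (-14/11, 8/11, 2/11, 3)

Apply the Gram-Schmidt recurrence
  u_1 = v_1
  u_i = v_i − Σ_{j<i} ((v_i · u_j) / (u_j · u_j)) · u_j.

Step by step this gives:
  u_1 = (1, 1, 3, 0)
  u_2 = (-1, -2, 1, 0)
  u_3 = (-14/11, 8/11, 2/11, 3)

Orthogonality check:
  u_2 · u_1 = 0 (should be 0)
  u_3 · u_1 = 0 (should be 0)
  u_3 · u_2 = 0 (should be 0)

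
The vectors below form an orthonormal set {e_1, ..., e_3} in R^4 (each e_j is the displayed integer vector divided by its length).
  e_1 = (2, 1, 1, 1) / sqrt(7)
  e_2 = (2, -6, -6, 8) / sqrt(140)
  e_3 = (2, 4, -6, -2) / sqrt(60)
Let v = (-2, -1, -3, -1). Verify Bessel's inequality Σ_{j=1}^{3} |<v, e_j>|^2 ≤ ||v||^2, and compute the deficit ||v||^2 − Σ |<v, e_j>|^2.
Σ |<v, e_j>|^2 = 15; ||v||^2 = 15; deficit = 0

Write each e_j = u_j / sqrt(<u_j, u_j>) where u_j is the displayed integer vector. Then <v, e_j> = <v, u_j> / sqrt(<u_j, u_j>), so |<v, e_j>|^2 = <v, u_j>^2 / <u_j, u_j>.
Coefficients: <v, e_1> = -9/sqrt(7), <v, e_2> = 12/sqrt(140), <v, e_3> = 12/sqrt(60).
Square and sum: Σ |<v, e_j>|^2 = 15.
Compute ||v||^2 = v·v = 15.
Deficit = 15 − 15 = 0 ≥ 0, confirming Bessel's inequality. (The deficit equals ||v − Σ <v,e_j> e_j||^2, the squared distance from v to span{e_j}.)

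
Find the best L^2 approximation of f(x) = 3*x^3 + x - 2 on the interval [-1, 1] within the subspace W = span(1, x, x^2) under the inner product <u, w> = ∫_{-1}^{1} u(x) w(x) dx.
g(x) = 14*x/5 - 2

The best approximation g ∈ W is the orthogonal projection of f onto W. Writing g = a_0 + a_1 x + a_2 x^2, the coefficients solve the normal equations G · a = b where
  G_{ij} = <φ_i, φ_j> and b_i = <f, φ_i>, with φ_0 = 1, φ_1 = x, φ_2 = x^2.
G =
  [2, 0, 2/3]
  [0, 2/3, 0]
  [2/3, 0, 2/5],
b = (-4, 28/15, -4/3).
Solving gives a_0 = -2, a_1 = 14/5, a_2 = 0, so
  g(x) = 14*x/5 - 2.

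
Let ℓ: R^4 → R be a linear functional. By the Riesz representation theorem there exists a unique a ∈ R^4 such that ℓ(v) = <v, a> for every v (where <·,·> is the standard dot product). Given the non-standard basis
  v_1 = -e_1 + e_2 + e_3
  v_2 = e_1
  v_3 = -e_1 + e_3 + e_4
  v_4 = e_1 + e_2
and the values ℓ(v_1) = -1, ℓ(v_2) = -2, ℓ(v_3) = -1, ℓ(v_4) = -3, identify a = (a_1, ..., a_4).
a = (-2, -1, -2, -1)

Write a = (a_1, ..., a_4) in the standard basis. For each basis vector v_i, ℓ(v_i) = <v_i, a> is a linear equation in the a_j's. Collect the n equations into a matrix system V a = ℓ, where row i of V is v_i (expressed in the standard basis). Since V is invertible (lower-triangular with 1s on the diagonal, up to permutation), solve by back-substitution:
  V =
[[-1, 1, 1, 0],
 [1, 0, 0, 0],
 [-1, 0, 1, 1],
 [1, 1, 0, 0]]
  V a = (-1, -2, -1, -3)
Solving gives a = (-2, -1, -2, -1).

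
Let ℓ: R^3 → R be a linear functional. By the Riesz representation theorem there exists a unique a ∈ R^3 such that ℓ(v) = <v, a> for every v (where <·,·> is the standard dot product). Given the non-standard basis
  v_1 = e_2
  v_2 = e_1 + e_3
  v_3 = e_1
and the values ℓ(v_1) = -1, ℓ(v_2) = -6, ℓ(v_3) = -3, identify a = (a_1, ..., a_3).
a = (-3, -1, -3)

Write a = (a_1, ..., a_3) in the standard basis. For each basis vector v_i, ℓ(v_i) = <v_i, a> is a linear equation in the a_j's. Collect the n equations into a matrix system V a = ℓ, where row i of V is v_i (expressed in the standard basis). Since V is invertible (lower-triangular with 1s on the diagonal, up to permutation), solve by back-substitution:
  V =
[[0, 1, 0],
 [1, 0, 1],
 [1, 0, 0]]
  V a = (-1, -6, -3)
Solving gives a = (-3, -1, -3).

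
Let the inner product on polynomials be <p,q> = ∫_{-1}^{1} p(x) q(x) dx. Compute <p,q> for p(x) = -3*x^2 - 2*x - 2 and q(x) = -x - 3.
<p,q> = 58/3

Expand the product: p(x)·q(x) = 3*x^3 + 11*x^2 + 8*x + 6.
∫_{-1}^{1} of each monomial x^k gives [2/(k+1) if k even, 0 if k odd]. Integrating term-by-term (or equivalently evaluating the antiderivative F(x) = 3*x^4/4 + 11*x^3/3 + 4*x^2 + 6*x at the endpoints):
  F(1) − F(−1) = 173/12 − (-59/12) = 58/3.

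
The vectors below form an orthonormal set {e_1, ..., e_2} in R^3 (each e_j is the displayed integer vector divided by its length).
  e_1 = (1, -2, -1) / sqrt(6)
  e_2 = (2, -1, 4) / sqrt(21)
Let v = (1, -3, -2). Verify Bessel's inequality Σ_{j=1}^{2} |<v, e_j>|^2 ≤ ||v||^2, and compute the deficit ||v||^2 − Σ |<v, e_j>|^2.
Σ |<v, e_j>|^2 = 195/14; ||v||^2 = 14; deficit = 1/14

Write each e_j = u_j / sqrt(<u_j, u_j>) where u_j is the displayed integer vector. Then <v, e_j> = <v, u_j> / sqrt(<u_j, u_j>), so |<v, e_j>|^2 = <v, u_j>^2 / <u_j, u_j>.
Coefficients: <v, e_1> = 9/sqrt(6), <v, e_2> = -3/sqrt(21).
Square and sum: Σ |<v, e_j>|^2 = 195/14.
Compute ||v||^2 = v·v = 14.
Deficit = 14 − 195/14 = 1/14 ≥ 0, confirming Bessel's inequality. (The deficit equals ||v − Σ <v,e_j> e_j||^2, the squared distance from v to span{e_j}.)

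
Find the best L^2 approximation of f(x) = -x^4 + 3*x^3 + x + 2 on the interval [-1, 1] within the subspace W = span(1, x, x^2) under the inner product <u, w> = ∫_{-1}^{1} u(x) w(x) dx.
g(x) = -6*x^2/7 + 14*x/5 + 73/35

The best approximation g ∈ W is the orthogonal projection of f onto W. Writing g = a_0 + a_1 x + a_2 x^2, the coefficients solve the normal equations G · a = b where
  G_{ij} = <φ_i, φ_j> and b_i = <f, φ_i>, with φ_0 = 1, φ_1 = x, φ_2 = x^2.
G =
  [2, 0, 2/3]
  [0, 2/3, 0]
  [2/3, 0, 2/5],
b = (18/5, 28/15, 22/21).
Solving gives a_0 = 73/35, a_1 = 14/5, a_2 = -6/7, so
  g(x) = -6*x^2/7 + 14*x/5 + 73/35.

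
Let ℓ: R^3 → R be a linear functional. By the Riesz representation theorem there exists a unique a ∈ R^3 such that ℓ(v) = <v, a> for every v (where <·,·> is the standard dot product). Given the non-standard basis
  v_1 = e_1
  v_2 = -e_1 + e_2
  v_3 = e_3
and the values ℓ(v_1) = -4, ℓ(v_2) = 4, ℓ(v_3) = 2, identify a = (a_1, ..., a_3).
a = (-4, 0, 2)

Write a = (a_1, ..., a_3) in the standard basis. For each basis vector v_i, ℓ(v_i) = <v_i, a> is a linear equation in the a_j's. Collect the n equations into a matrix system V a = ℓ, where row i of V is v_i (expressed in the standard basis). Since V is invertible (lower-triangular with 1s on the diagonal, up to permutation), solve by back-substitution:
  V =
[[1, 0, 0],
 [-1, 1, 0],
 [0, 0, 1]]
  V a = (-4, 4, 2)
Solving gives a = (-4, 0, 2).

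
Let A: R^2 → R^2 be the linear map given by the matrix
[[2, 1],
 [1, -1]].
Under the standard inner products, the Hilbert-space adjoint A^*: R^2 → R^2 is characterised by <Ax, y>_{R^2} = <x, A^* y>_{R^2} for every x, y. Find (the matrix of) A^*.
A^* = A^T =
[[2, 1],
 [1, -1]]

For real matrices with standard dot products, the defining identity <Ax, y> = <x, A^* y> gives (Ax)^T y = x^T (A^*) y, i.e. x^T A^T y = x^T (A^*) y. Since this holds for all x, y, we must have A^* = A^T. Therefore
A^* =
[[2, 1],
 [1, -1]].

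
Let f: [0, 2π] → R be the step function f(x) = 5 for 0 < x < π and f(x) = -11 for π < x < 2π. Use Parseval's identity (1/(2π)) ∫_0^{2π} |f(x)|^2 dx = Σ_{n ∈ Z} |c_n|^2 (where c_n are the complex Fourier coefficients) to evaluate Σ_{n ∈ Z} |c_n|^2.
Σ |c_n|^2 = 73

Parseval equates the L^2 energy of f (normalised by 1/(2π)) with the ℓ^2 sum of its Fourier coefficients: (1/(2π)) ∫_0^{2π} |f|^2 = Σ |c_n|^2.
Compute the left side: (1/(2π)) [∫_0^π 5^2 dx + ∫_π^{2π} (-11)^2 dx] = (1/(2π)) · (25π + 121π) = (25 + 121)/2 = 73.
So Σ_{n ∈ Z} |c_n|^2 = 73.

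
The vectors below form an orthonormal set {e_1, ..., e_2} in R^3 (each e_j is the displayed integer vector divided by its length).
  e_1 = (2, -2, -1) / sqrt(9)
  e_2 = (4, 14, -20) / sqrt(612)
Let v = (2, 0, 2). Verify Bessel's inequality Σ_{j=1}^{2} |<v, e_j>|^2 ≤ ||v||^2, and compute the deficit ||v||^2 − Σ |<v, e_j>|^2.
Σ |<v, e_j>|^2 = 36/17; ||v||^2 = 8; deficit = 100/17

Write each e_j = u_j / sqrt(<u_j, u_j>) where u_j is the displayed integer vector. Then <v, e_j> = <v, u_j> / sqrt(<u_j, u_j>), so |<v, e_j>|^2 = <v, u_j>^2 / <u_j, u_j>.
Coefficients: <v, e_1> = 2/sqrt(9), <v, e_2> = -32/sqrt(612).
Square and sum: Σ |<v, e_j>|^2 = 36/17.
Compute ||v||^2 = v·v = 8.
Deficit = 8 − 36/17 = 100/17 ≥ 0, confirming Bessel's inequality. (The deficit equals ||v − Σ <v,e_j> e_j||^2, the squared distance from v to span{e_j}.)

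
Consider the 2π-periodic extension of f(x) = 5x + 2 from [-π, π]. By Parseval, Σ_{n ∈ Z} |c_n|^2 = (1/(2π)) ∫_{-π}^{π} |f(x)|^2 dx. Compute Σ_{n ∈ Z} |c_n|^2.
Σ |c_n|^2 = 25π^2/3 + 4

Expand and integrate term by term over [-π, π]:
  ∫ (5x)^2 dx = 25·(2π^3/3); ∫ 2·5·(2)·x dx = 0 (odd integrand); ∫ 2^2 dx = 4·2π.
So (1/(2π)) ∫_{-π}^{π} (5x + 2)^2 dx = 25π^2/3 + 4 = 25π^2/3 + 4.
Parseval ⇒ Σ |c_n|^2 = 25π^2/3 + 4.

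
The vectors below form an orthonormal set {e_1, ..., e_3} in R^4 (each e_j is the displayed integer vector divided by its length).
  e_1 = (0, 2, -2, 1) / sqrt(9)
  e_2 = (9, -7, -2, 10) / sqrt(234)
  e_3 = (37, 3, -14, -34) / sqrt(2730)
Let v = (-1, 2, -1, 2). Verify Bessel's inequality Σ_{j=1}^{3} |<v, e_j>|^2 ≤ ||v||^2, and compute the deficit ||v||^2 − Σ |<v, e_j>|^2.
Σ |<v, e_j>|^2 = 205/21; ||v||^2 = 10; deficit = 5/21

Write each e_j = u_j / sqrt(<u_j, u_j>) where u_j is the displayed integer vector. Then <v, e_j> = <v, u_j> / sqrt(<u_j, u_j>), so |<v, e_j>|^2 = <v, u_j>^2 / <u_j, u_j>.
Coefficients: <v, e_1> = 8/sqrt(9), <v, e_2> = -1/sqrt(234), <v, e_3> = -85/sqrt(2730).
Square and sum: Σ |<v, e_j>|^2 = 205/21.
Compute ||v||^2 = v·v = 10.
Deficit = 10 − 205/21 = 5/21 ≥ 0, confirming Bessel's inequality. (The deficit equals ||v − Σ <v,e_j> e_j||^2, the squared distance from v to span{e_j}.)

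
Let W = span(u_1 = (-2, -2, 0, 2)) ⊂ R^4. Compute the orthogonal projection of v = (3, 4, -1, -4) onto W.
proj_W(v) = (11/3, 11/3, 0, -11/3)

Set up U = [u_1 | ... | u_1] ∈ R^(4×1). The projector onto W = col(U) is P = U (U^T U)^(-1) U^T.
Compute U^T U =
  [12],
and U^T v = (-22).
Solve U^T U · c = U^T v for the coefficients: c = (-11/6). The projection is proj_W(v) = U c.
Check: (v - proj_W(v)) · u_1 = 0  (should be 0).
Result: proj_W(v) = (11/3, 11/3, 0, -11/3).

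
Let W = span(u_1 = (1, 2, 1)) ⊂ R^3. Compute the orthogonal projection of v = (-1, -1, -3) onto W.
proj_W(v) = (-1, -2, -1)

Set up U = [u_1 | ... | u_1] ∈ R^(3×1). The projector onto W = col(U) is P = U (U^T U)^(-1) U^T.
Compute U^T U =
  [6],
and U^T v = (-6).
Solve U^T U · c = U^T v for the coefficients: c = (-1). The projection is proj_W(v) = U c.
Check: (v - proj_W(v)) · u_1 = 0  (should be 0).
Result: proj_W(v) = (-1, -2, -1).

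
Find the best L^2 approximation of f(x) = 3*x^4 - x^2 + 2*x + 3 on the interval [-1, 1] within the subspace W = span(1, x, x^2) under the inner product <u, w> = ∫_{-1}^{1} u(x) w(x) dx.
g(x) = 11*x^2/7 + 2*x + 96/35

The best approximation g ∈ W is the orthogonal projection of f onto W. Writing g = a_0 + a_1 x + a_2 x^2, the coefficients solve the normal equations G · a = b where
  G_{ij} = <φ_i, φ_j> and b_i = <f, φ_i>, with φ_0 = 1, φ_1 = x, φ_2 = x^2.
G =
  [2, 0, 2/3]
  [0, 2/3, 0]
  [2/3, 0, 2/5],
b = (98/15, 4/3, 86/35).
Solving gives a_0 = 96/35, a_1 = 2, a_2 = 11/7, so
  g(x) = 11*x^2/7 + 2*x + 96/35.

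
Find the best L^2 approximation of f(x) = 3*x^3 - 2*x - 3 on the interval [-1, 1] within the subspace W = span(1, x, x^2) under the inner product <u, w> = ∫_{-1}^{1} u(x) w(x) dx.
g(x) = -x/5 - 3

The best approximation g ∈ W is the orthogonal projection of f onto W. Writing g = a_0 + a_1 x + a_2 x^2, the coefficients solve the normal equations G · a = b where
  G_{ij} = <φ_i, φ_j> and b_i = <f, φ_i>, with φ_0 = 1, φ_1 = x, φ_2 = x^2.
G =
  [2, 0, 2/3]
  [0, 2/3, 0]
  [2/3, 0, 2/5],
b = (-6, -2/15, -2).
Solving gives a_0 = -3, a_1 = -1/5, a_2 = 0, so
  g(x) = -x/5 - 3.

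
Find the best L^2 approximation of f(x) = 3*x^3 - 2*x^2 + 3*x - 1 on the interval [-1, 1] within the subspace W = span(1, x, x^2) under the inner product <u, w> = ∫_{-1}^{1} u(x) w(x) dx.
g(x) = -2*x^2 + 24*x/5 - 1

The best approximation g ∈ W is the orthogonal projection of f onto W. Writing g = a_0 + a_1 x + a_2 x^2, the coefficients solve the normal equations G · a = b where
  G_{ij} = <φ_i, φ_j> and b_i = <f, φ_i>, with φ_0 = 1, φ_1 = x, φ_2 = x^2.
G =
  [2, 0, 2/3]
  [0, 2/3, 0]
  [2/3, 0, 2/5],
b = (-10/3, 16/5, -22/15).
Solving gives a_0 = -1, a_1 = 24/5, a_2 = -2, so
  g(x) = -2*x^2 + 24*x/5 - 1.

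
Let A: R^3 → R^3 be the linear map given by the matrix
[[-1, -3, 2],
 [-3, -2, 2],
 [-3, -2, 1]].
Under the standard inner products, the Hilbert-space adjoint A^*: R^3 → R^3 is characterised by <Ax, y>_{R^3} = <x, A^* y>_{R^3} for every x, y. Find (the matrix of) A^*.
A^* = A^T =
[[-1, -3, -3],
 [-3, -2, -2],
 [2, 2, 1]]

For real matrices with standard dot products, the defining identity <Ax, y> = <x, A^* y> gives (Ax)^T y = x^T (A^*) y, i.e. x^T A^T y = x^T (A^*) y. Since this holds for all x, y, we must have A^* = A^T. Therefore
A^* =
[[-1, -3, -3],
 [-3, -2, -2],
 [2, 2, 1]].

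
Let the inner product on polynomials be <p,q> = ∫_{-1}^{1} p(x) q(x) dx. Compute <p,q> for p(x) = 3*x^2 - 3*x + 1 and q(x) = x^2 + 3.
<p,q> = 208/15

Expand the product: p(x)·q(x) = 3*x^4 - 3*x^3 + 10*x^2 - 9*x + 3.
∫_{-1}^{1} of each monomial x^k gives [2/(k+1) if k even, 0 if k odd]. Integrating term-by-term (or equivalently evaluating the antiderivative F(x) = 3*x^5/5 - 3*x^4/4 + 10*x^3/3 - 9*x^2/2 + 3*x at the endpoints):
  F(1) − F(−1) = 101/60 − (-731/60) = 208/15.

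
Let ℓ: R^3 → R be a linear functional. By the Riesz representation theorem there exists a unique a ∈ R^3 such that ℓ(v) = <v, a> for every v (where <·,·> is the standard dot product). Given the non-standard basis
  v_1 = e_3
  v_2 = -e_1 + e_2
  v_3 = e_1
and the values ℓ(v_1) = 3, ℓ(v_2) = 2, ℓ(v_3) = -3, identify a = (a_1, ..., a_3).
a = (-3, -1, 3)

Write a = (a_1, ..., a_3) in the standard basis. For each basis vector v_i, ℓ(v_i) = <v_i, a> is a linear equation in the a_j's. Collect the n equations into a matrix system V a = ℓ, where row i of V is v_i (expressed in the standard basis). Since V is invertible (lower-triangular with 1s on the diagonal, up to permutation), solve by back-substitution:
  V =
[[0, 0, 1],
 [-1, 1, 0],
 [1, 0, 0]]
  V a = (3, 2, -3)
Solving gives a = (-3, -1, 3).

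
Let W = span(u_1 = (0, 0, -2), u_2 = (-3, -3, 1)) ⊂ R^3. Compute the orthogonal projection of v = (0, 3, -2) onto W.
proj_W(v) = (3/2, 3/2, -2)

Set up U = [u_1 | ... | u_2] ∈ R^(3×2). The projector onto W = col(U) is P = U (U^T U)^(-1) U^T.
Compute U^T U =
  [4, -2]
  [-2, 19],
and U^T v = (4, -11).
Solve U^T U · c = U^T v for the coefficients: c = (3/4, -1/2). The projection is proj_W(v) = U c.
Check: (v - proj_W(v)) · u_1 = 0  (should be 0).
Check: (v - proj_W(v)) · u_2 = 0  (should be 0).
Result: proj_W(v) = (3/2, 3/2, -2).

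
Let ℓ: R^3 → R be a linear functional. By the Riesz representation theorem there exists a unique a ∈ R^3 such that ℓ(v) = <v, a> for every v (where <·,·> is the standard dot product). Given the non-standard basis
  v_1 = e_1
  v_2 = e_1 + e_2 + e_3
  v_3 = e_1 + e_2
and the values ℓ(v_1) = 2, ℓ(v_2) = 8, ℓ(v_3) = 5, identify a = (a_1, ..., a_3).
a = (2, 3, 3)

Write a = (a_1, ..., a_3) in the standard basis. For each basis vector v_i, ℓ(v_i) = <v_i, a> is a linear equation in the a_j's. Collect the n equations into a matrix system V a = ℓ, where row i of V is v_i (expressed in the standard basis). Since V is invertible (lower-triangular with 1s on the diagonal, up to permutation), solve by back-substitution:
  V =
[[1, 0, 0],
 [1, 1, 1],
 [1, 1, 0]]
  V a = (2, 8, 5)
Solving gives a = (2, 3, 3).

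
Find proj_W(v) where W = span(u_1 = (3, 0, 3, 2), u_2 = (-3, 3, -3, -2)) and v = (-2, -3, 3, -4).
proj_W(v) = (-15/22, -3, -15/22, -5/11)

Set up U = [u_1 | ... | u_2] ∈ R^(4×2). The projector onto W = col(U) is P = U (U^T U)^(-1) U^T.
Compute U^T U =
  [22, -22]
  [-22, 31],
and U^T v = (-5, -4).
Solve U^T U · c = U^T v for the coefficients: c = (-27/22, -1). The projection is proj_W(v) = U c.
Check: (v - proj_W(v)) · u_1 = 0  (should be 0).
Check: (v - proj_W(v)) · u_2 = 0  (should be 0).
Result: proj_W(v) = (-15/22, -3, -15/22, -5/11).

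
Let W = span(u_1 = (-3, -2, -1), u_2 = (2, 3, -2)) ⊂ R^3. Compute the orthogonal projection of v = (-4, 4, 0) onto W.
proj_W(v) = (-22/23, 12/23, -50/23)

Set up U = [u_1 | ... | u_2] ∈ R^(3×2). The projector onto W = col(U) is P = U (U^T U)^(-1) U^T.
Compute U^T U =
  [14, -10]
  [-10, 17],
and U^T v = (4, 4).
Solve U^T U · c = U^T v for the coefficients: c = (18/23, 16/23). The projection is proj_W(v) = U c.
Check: (v - proj_W(v)) · u_1 = 0  (should be 0).
Check: (v - proj_W(v)) · u_2 = 0  (should be 0).
Result: proj_W(v) = (-22/23, 12/23, -50/23).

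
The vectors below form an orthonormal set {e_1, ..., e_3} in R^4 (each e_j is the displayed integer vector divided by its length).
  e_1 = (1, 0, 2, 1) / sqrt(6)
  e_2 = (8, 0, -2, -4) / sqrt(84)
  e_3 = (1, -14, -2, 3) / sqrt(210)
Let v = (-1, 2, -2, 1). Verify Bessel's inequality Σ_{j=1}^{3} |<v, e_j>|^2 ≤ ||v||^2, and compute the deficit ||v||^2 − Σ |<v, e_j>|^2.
Σ |<v, e_j>|^2 = 86/15; ||v||^2 = 10; deficit = 64/15

Write each e_j = u_j / sqrt(<u_j, u_j>) where u_j is the displayed integer vector. Then <v, e_j> = <v, u_j> / sqrt(<u_j, u_j>), so |<v, e_j>|^2 = <v, u_j>^2 / <u_j, u_j>.
Coefficients: <v, e_1> = -4/sqrt(6), <v, e_2> = -8/sqrt(84), <v, e_3> = -22/sqrt(210).
Square and sum: Σ |<v, e_j>|^2 = 86/15.
Compute ||v||^2 = v·v = 10.
Deficit = 10 − 86/15 = 64/15 ≥ 0, confirming Bessel's inequality. (The deficit equals ||v − Σ <v,e_j> e_j||^2, the squared distance from v to span{e_j}.)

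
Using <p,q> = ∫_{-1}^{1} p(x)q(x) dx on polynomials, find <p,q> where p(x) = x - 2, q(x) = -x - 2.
<p,q> = 22/3

Expand the product: p(x)·q(x) = 4 - x^2.
∫_{-1}^{1} of each monomial x^k gives [2/(k+1) if k even, 0 if k odd]. Integrating term-by-term (or equivalently evaluating the antiderivative F(x) = -x^3/3 + 4*x at the endpoints):
  F(1) − F(−1) = 11/3 − (-11/3) = 22/3.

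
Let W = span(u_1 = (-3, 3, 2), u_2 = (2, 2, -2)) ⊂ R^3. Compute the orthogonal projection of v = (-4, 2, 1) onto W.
proj_W(v) = (-94/31, 68/31, 67/31)

Set up U = [u_1 | ... | u_2] ∈ R^(3×2). The projector onto W = col(U) is P = U (U^T U)^(-1) U^T.
Compute U^T U =
  [22, -4]
  [-4, 12],
and U^T v = (20, -6).
Solve U^T U · c = U^T v for the coefficients: c = (27/31, -13/62). The projection is proj_W(v) = U c.
Check: (v - proj_W(v)) · u_1 = 0  (should be 0).
Check: (v - proj_W(v)) · u_2 = 0  (should be 0).
Result: proj_W(v) = (-94/31, 68/31, 67/31).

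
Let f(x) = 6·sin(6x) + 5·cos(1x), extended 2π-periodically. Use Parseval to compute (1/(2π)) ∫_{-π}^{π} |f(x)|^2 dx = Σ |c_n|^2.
Σ |c_n|^2 = 61/2

Expand |f|^2 and use orthogonality of {sin(nx), cos(mx)} on [-π, π]:
  ∫_{-π}^{π} sin(nx)^2 dx = π, ∫ cos(mx)^2 dx = π, and cross terms integrate to 0.
So ∫_{-π}^{π} f(x)^2 dx = 6^2 · π + 5^2 · π = (36 + 25)π.
Divide by 2π: (36 + 25)/2 = 61/2.
By Parseval, this equals Σ |c_n|^2.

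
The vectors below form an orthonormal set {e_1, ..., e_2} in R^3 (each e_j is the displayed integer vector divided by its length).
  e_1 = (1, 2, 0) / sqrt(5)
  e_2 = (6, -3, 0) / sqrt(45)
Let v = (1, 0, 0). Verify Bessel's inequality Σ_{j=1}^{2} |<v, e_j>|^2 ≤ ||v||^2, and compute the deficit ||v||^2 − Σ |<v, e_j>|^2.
Σ |<v, e_j>|^2 = 1; ||v||^2 = 1; deficit = 0

Write each e_j = u_j / sqrt(<u_j, u_j>) where u_j is the displayed integer vector. Then <v, e_j> = <v, u_j> / sqrt(<u_j, u_j>), so |<v, e_j>|^2 = <v, u_j>^2 / <u_j, u_j>.
Coefficients: <v, e_1> = 1/sqrt(5), <v, e_2> = 6/sqrt(45).
Square and sum: Σ |<v, e_j>|^2 = 1.
Compute ||v||^2 = v·v = 1.
Deficit = 1 − 1 = 0 ≥ 0, confirming Bessel's inequality. (The deficit equals ||v − Σ <v,e_j> e_j||^2, the squared distance from v to span{e_j}.)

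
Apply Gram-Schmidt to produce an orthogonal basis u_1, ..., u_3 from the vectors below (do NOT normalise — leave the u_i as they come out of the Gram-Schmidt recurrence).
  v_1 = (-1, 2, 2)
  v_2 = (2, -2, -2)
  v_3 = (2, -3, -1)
Orthogonal basis:
  u_1 = (-1, 2, 2)
  u_2 = (8/9, 2/9, 2/9)
  u_3 = (0, -1, 1)

Apply the Gram-Schmidt recurrence
  u_1 = v_1
  u_i = v_i − Σ_{j<i} ((v_i · u_j) / (u_j · u_j)) · u_j.

Step by step this gives:
  u_1 = (-1, 2, 2)
  u_2 = (8/9, 2/9, 2/9)
  u_3 = (0, -1, 1)

Orthogonality check:
  u_2 · u_1 = 0 (should be 0)
  u_3 · u_1 = 0 (should be 0)
  u_3 · u_2 = 0 (should be 0)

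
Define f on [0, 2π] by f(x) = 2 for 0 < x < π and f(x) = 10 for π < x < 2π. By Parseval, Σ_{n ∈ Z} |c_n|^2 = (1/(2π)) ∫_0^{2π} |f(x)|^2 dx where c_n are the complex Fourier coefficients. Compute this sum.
Σ |c_n|^2 = 52

Parseval equates the L^2 energy of f (normalised by 1/(2π)) with the ℓ^2 sum of its Fourier coefficients: (1/(2π)) ∫_0^{2π} |f|^2 = Σ |c_n|^2.
Compute the left side: (1/(2π)) [∫_0^π 2^2 dx + ∫_π^{2π} 10^2 dx] = (1/(2π)) · (4π + 100π) = (4 + 100)/2 = 52.
So Σ_{n ∈ Z} |c_n|^2 = 52.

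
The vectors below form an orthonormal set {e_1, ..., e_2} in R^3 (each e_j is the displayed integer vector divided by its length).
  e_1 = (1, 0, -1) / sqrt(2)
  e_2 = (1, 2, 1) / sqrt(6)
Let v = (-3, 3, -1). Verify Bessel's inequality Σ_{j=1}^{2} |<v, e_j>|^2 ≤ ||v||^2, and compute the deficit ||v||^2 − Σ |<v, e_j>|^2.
Σ |<v, e_j>|^2 = 8/3; ||v||^2 = 19; deficit = 49/3

Write each e_j = u_j / sqrt(<u_j, u_j>) where u_j is the displayed integer vector. Then <v, e_j> = <v, u_j> / sqrt(<u_j, u_j>), so |<v, e_j>|^2 = <v, u_j>^2 / <u_j, u_j>.
Coefficients: <v, e_1> = -2/sqrt(2), <v, e_2> = 2/sqrt(6).
Square and sum: Σ |<v, e_j>|^2 = 8/3.
Compute ||v||^2 = v·v = 19.
Deficit = 19 − 8/3 = 49/3 ≥ 0, confirming Bessel's inequality. (The deficit equals ||v − Σ <v,e_j> e_j||^2, the squared distance from v to span{e_j}.)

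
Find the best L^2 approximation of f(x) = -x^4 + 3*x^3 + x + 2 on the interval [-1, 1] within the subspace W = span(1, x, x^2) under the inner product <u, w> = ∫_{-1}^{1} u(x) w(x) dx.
g(x) = -6*x^2/7 + 14*x/5 + 73/35

The best approximation g ∈ W is the orthogonal projection of f onto W. Writing g = a_0 + a_1 x + a_2 x^2, the coefficients solve the normal equations G · a = b where
  G_{ij} = <φ_i, φ_j> and b_i = <f, φ_i>, with φ_0 = 1, φ_1 = x, φ_2 = x^2.
G =
  [2, 0, 2/3]
  [0, 2/3, 0]
  [2/3, 0, 2/5],
b = (18/5, 28/15, 22/21).
Solving gives a_0 = 73/35, a_1 = 14/5, a_2 = -6/7, so
  g(x) = -6*x^2/7 + 14*x/5 + 73/35.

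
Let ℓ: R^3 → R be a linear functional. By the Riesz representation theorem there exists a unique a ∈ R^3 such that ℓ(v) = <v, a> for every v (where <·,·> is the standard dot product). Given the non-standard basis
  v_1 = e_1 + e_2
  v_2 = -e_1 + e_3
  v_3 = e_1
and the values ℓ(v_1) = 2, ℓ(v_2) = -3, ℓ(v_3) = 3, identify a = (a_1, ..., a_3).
a = (3, -1, 0)

Write a = (a_1, ..., a_3) in the standard basis. For each basis vector v_i, ℓ(v_i) = <v_i, a> is a linear equation in the a_j's. Collect the n equations into a matrix system V a = ℓ, where row i of V is v_i (expressed in the standard basis). Since V is invertible (lower-triangular with 1s on the diagonal, up to permutation), solve by back-substitution:
  V =
[[1, 1, 0],
 [-1, 0, 1],
 [1, 0, 0]]
  V a = (2, -3, 3)
Solving gives a = (3, -1, 0).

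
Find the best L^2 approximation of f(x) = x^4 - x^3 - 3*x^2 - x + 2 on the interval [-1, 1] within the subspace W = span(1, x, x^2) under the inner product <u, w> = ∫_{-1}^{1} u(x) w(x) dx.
g(x) = -15*x^2/7 - 8*x/5 + 67/35

The best approximation g ∈ W is the orthogonal projection of f onto W. Writing g = a_0 + a_1 x + a_2 x^2, the coefficients solve the normal equations G · a = b where
  G_{ij} = <φ_i, φ_j> and b_i = <f, φ_i>, with φ_0 = 1, φ_1 = x, φ_2 = x^2.
G =
  [2, 0, 2/3]
  [0, 2/3, 0]
  [2/3, 0, 2/5],
b = (12/5, -16/15, 44/105).
Solving gives a_0 = 67/35, a_1 = -8/5, a_2 = -15/7, so
  g(x) = -15*x^2/7 - 8*x/5 + 67/35.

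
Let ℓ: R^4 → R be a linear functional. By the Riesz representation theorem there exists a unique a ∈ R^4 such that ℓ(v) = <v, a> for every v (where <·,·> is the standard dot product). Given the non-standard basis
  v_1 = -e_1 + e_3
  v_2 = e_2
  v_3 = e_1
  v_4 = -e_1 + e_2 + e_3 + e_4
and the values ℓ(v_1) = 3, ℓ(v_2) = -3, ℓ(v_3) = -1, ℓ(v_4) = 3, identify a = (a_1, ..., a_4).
a = (-1, -3, 2, 3)

Write a = (a_1, ..., a_4) in the standard basis. For each basis vector v_i, ℓ(v_i) = <v_i, a> is a linear equation in the a_j's. Collect the n equations into a matrix system V a = ℓ, where row i of V is v_i (expressed in the standard basis). Since V is invertible (lower-triangular with 1s on the diagonal, up to permutation), solve by back-substitution:
  V =
[[-1, 0, 1, 0],
 [0, 1, 0, 0],
 [1, 0, 0, 0],
 [-1, 1, 1, 1]]
  V a = (3, -3, -1, 3)
Solving gives a = (-1, -3, 2, 3).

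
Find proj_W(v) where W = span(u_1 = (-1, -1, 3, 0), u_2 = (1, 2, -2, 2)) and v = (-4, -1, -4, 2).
proj_W(v) = (20/31, 43/62, -117/62, 3/31)

Set up U = [u_1 | ... | u_2] ∈ R^(4×2). The projector onto W = col(U) is P = U (U^T U)^(-1) U^T.
Compute U^T U =
  [11, -9]
  [-9, 13],
and U^T v = (-7, 6).
Solve U^T U · c = U^T v for the coefficients: c = (-37/62, 3/62). The projection is proj_W(v) = U c.
Check: (v - proj_W(v)) · u_1 = 0  (should be 0).
Check: (v - proj_W(v)) · u_2 = 0  (should be 0).
Result: proj_W(v) = (20/31, 43/62, -117/62, 3/31).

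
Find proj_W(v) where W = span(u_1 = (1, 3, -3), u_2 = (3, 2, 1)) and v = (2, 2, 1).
proj_W(v) = (541/230, 37/23, 167/230)

Set up U = [u_1 | ... | u_2] ∈ R^(3×2). The projector onto W = col(U) is P = U (U^T U)^(-1) U^T.
Compute U^T U =
  [19, 6]
  [6, 14],
and U^T v = (5, 11).
Solve U^T U · c = U^T v for the coefficients: c = (2/115, 179/230). The projection is proj_W(v) = U c.
Check: (v - proj_W(v)) · u_1 = 0  (should be 0).
Check: (v - proj_W(v)) · u_2 = 0  (should be 0).
Result: proj_W(v) = (541/230, 37/23, 167/230).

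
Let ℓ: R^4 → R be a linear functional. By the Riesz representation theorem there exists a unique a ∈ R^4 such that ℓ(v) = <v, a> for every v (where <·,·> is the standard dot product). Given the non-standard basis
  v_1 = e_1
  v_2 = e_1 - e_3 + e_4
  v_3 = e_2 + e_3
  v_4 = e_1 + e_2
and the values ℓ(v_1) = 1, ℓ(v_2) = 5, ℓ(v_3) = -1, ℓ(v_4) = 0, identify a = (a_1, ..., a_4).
a = (1, -1, 0, 4)

Write a = (a_1, ..., a_4) in the standard basis. For each basis vector v_i, ℓ(v_i) = <v_i, a> is a linear equation in the a_j's. Collect the n equations into a matrix system V a = ℓ, where row i of V is v_i (expressed in the standard basis). Since V is invertible (lower-triangular with 1s on the diagonal, up to permutation), solve by back-substitution:
  V =
[[1, 0, 0, 0],
 [1, 0, -1, 1],
 [0, 1, 1, 0],
 [1, 1, 0, 0]]
  V a = (1, 5, -1, 0)
Solving gives a = (1, -1, 0, 4).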